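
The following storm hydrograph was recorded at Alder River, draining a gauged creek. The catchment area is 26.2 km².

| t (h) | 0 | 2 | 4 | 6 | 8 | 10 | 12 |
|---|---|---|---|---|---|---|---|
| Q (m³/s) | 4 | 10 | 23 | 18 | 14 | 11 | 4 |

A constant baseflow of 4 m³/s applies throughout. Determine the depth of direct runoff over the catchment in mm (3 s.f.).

d ≈ 15.4 mm

Direct runoff: 0.0, 6.0, 19.0, 14.0, 10.0, 7.0, 0.0 m³/s; ΣQ_DR = 56.00 m³/s.
V = ΣQ_DR · Δt = 56.00 × 7200 s = 4.032 × 10^5 m³.
Over A = 26.2 km², depth = V / A = 15.4 mm.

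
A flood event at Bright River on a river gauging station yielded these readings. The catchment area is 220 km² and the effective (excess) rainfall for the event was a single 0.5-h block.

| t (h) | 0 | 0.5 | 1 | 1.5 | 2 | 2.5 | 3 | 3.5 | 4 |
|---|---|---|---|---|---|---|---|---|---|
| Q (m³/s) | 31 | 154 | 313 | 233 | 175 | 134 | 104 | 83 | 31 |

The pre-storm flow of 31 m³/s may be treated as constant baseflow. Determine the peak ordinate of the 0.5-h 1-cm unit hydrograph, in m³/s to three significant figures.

Direct runoff: 0.0, 123.0, 282.0, 202.0, 144.0, 103.0, 73.0, 52.0, 0.0 m³/s; ΣQ_DR = 979.0 m³/s, peak = 282.0 m³/s.
Runoff depth d = ΣQ_DR·Δt / A = 979.0 × 1800 / (220 km²) = 8.010 mm.
The 1-cm UH is the DRH scaled by (10 mm)/d, so U_p = 282.0 × 10/8.010 = 352 m³/s.

U_p ≈ 352 m³/s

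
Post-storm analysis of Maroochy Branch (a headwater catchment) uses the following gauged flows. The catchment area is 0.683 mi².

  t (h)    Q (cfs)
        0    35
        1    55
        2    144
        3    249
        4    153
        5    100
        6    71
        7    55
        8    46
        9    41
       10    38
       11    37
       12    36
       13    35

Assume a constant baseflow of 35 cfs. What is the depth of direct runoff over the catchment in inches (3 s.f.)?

Direct runoff: 0.0, 20.0, 109.0, 214.0, 118.0, 65.0, 36.0, 20.0, 11.0, 6.0, 3.0, 2.0, 1.0, 0.0 cfs; ΣQ_DR = 605.0 cfs.
V = ΣQ_DR · Δt = 605.0 × 3600 s = 2.178 × 10^6 ft³.
Over A = 0.683 mi², depth = V / A = 1.37 in.

d ≈ 1.37 in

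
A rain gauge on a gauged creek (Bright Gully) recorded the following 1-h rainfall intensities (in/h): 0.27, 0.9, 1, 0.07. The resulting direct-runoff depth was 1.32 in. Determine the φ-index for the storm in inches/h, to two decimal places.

φ ≈ 0.29 in/h

Only the 2 blocks with intensity above φ contribute runoff: 0.9, 1 in/h.
Σ(I−φ)·Δt = d  ⇒  (0.9+1 − 2φ)·1 = 1.32
φ = (1.900 − 1.32/1) / 2 = 0.29 in/h.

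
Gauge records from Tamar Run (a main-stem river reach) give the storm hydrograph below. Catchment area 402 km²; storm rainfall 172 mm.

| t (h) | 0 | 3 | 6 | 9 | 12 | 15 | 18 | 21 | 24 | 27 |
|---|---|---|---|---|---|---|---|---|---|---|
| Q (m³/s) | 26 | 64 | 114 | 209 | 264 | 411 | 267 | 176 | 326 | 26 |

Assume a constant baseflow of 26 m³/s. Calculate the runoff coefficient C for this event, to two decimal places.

ΣQ_DR = 1623 m³/s; V = ΣQ_DR·Δt = 1.753 × 10^7 m³.
Runoff depth d = V / A = 43.60 mm.
C = d / P = 43.60 / 172 = 0.25.

C ≈ 0.25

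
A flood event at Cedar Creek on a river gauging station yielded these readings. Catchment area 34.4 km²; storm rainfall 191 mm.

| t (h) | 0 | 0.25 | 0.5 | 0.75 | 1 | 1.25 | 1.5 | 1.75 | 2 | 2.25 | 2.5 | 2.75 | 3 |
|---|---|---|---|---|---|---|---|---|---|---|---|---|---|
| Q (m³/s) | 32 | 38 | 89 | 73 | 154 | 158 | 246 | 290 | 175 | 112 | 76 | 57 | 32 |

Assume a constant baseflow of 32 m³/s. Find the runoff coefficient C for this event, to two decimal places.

C ≈ 0.15

ΣQ_DR = 1116 m³/s; V = ΣQ_DR·Δt = 1.004 × 10^6 m³.
Runoff depth d = V / A = 29.20 mm.
C = d / P = 29.20 / 191 = 0.15.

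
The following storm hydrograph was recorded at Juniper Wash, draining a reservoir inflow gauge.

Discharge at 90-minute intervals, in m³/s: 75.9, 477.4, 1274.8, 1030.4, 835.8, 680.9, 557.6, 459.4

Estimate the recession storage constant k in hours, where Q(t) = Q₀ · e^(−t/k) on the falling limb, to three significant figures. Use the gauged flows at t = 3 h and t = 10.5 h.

On the falling limb, Q drops from 1274.8 to 459.4 m³/s between t = 3 h and t = 10.5 h (Δt = 7.5 h).
k = −Δt / ln(Q₂/Q₁) = −7.5 / ln(459.4/1274.8) = 7.35 h.

k ≈ 7.35 h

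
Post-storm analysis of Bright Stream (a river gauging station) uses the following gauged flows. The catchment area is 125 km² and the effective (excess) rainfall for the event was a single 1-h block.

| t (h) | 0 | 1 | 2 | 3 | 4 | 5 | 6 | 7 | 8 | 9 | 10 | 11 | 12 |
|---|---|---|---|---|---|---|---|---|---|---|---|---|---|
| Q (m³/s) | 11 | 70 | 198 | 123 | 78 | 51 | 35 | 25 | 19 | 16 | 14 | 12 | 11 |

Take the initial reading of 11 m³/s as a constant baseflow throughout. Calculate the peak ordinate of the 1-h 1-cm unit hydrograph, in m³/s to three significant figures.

U_p ≈ 125 m³/s

Direct runoff: 0.0, 59.0, 187.0, 112.0, 67.0, 40.0, 24.0, 14.0, 8.0, 5.0, 3.0, 1.0, 0.0 m³/s; ΣQ_DR = 520.0 m³/s, peak = 187.0 m³/s.
Runoff depth d = ΣQ_DR·Δt / A = 520.0 × 3600 / (125 km²) = 14.98 mm.
The 1-cm UH is the DRH scaled by (10 mm)/d, so U_p = 187.0 × 10/14.98 = 125 m³/s.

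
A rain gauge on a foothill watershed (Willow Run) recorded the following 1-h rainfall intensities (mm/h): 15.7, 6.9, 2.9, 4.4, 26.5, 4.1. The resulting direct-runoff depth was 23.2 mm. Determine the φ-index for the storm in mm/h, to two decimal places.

φ ≈ 9.50 mm/h

Only the 2 blocks with intensity above φ contribute runoff: 15.7, 26.5 mm/h.
Σ(I−φ)·Δt = d  ⇒  (15.7+26.5 − 2φ)·1 = 23.2
φ = (42.20 − 23.2/1) / 2 = 9.50 mm/h.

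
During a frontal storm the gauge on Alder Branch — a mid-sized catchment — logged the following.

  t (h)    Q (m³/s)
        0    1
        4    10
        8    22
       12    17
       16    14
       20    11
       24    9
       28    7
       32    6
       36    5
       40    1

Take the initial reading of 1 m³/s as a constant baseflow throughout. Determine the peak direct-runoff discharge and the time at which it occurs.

Q_p = 21.0 m³/s at t = 8 h

Subtracting baseflow gives direct-runoff ordinates: 0.0, 9.0, 21.0, 16.0, 13.0, 10.0, 8.0, 6.0, 5.0, 4.0, 0.0 m³/s.
The maximum is 21.0 m³/s, occurring at the reading for t = 8 h.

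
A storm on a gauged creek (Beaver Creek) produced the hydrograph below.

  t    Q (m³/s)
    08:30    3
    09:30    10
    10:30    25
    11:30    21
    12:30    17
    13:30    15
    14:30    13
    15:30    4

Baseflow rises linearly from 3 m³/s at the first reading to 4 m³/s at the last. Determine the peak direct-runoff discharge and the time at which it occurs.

Subtracting baseflow gives direct-runoff ordinates: 0.00, 6.86, 21.71, 17.57, 13.43, 11.29, 9.14, 0.00 m³/s.
The maximum is 21.71 m³/s, occurring at the reading for t = 10:30.

Q_p = 21.71 m³/s at t = 10:30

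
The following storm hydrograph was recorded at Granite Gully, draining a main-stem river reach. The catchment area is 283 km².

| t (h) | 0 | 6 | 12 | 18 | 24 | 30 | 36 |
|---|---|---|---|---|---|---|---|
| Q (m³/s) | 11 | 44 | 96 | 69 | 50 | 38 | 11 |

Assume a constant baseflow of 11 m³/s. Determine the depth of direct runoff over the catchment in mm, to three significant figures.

Direct runoff: 0.0, 33.0, 85.0, 58.0, 39.0, 27.0, 0.0 m³/s; ΣQ_DR = 242.0 m³/s.
V = ΣQ_DR · Δt = 242.0 × 21600 s = 5.227 × 10^6 m³.
Over A = 283 km², depth = V / A = 18.5 mm.

d ≈ 18.5 mm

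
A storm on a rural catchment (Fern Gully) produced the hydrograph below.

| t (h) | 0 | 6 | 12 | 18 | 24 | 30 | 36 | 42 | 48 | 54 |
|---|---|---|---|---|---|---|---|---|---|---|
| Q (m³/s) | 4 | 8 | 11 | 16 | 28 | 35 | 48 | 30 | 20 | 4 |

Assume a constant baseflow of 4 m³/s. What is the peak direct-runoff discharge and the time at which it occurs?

Subtracting baseflow gives direct-runoff ordinates: 0.0, 4.0, 7.0, 12.0, 24.0, 31.0, 44.0, 26.0, 16.0, 0.0 m³/s.
The maximum is 44.0 m³/s, occurring at the reading for t = 36 h.

Q_p = 44.0 m³/s at t = 36 h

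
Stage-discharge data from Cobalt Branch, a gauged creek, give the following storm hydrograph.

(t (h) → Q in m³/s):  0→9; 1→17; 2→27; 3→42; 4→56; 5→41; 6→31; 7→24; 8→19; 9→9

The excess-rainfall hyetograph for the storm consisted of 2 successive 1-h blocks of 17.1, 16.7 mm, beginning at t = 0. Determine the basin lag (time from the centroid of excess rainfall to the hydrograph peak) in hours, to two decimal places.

t_L ≈ 3.01 h

Centroid of excess rainfall: t_c = Σ P_i·t̄_i / ΣP_i = 0.9941 h (block centres at 0.5, 1.5 h).
Hydrograph peak occurs at t = 4 h, so basin lag t_L = 4 − 0.9941 = 3.01 h.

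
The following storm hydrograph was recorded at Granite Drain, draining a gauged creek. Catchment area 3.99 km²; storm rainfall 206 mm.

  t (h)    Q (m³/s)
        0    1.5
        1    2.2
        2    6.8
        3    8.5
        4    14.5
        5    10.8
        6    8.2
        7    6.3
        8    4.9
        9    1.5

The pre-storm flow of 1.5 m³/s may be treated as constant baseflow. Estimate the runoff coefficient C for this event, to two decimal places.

ΣQ_DR = 50.20 m³/s; V = ΣQ_DR·Δt = 1.807 × 10^5 m³.
Runoff depth d = V / A = 45.29 mm.
C = d / P = 45.29 / 206 = 0.22.

C ≈ 0.22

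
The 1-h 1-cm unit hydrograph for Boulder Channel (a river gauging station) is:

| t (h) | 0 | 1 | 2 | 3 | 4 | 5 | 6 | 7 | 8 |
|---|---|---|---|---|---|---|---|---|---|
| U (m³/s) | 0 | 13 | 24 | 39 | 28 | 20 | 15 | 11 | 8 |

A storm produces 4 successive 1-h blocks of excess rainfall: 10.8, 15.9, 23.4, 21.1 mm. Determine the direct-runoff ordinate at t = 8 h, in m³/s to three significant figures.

Q ≈ 103 m³/s

By discrete convolution, Q_j = Σ (P_i / 10 mm) · U_{j−i}.
At t = 8 h (j=8): Q = (10.8/10)·8 + (15.9/10)·11 + (23.4/10)·15 + (21.1/10)·20 = 103 m³/s.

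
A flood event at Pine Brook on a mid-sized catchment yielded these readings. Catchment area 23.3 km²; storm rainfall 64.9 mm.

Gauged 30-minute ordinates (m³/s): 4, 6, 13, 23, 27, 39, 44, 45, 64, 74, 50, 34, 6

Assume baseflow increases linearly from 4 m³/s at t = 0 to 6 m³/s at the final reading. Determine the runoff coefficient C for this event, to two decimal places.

ΣQ_DR = 364.0 m³/s; V = ΣQ_DR·Δt = 6.552 × 10^5 m³.
Runoff depth d = V / A = 28.12 mm.
C = d / P = 28.12 / 64.9 = 0.43.

C ≈ 0.43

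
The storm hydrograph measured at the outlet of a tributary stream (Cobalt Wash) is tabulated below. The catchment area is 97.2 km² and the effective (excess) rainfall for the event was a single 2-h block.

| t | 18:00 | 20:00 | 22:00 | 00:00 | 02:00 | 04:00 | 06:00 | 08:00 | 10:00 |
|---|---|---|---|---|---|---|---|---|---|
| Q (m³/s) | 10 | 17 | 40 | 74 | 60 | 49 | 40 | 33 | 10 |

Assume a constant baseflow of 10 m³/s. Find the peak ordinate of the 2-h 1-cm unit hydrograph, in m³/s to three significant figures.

Direct runoff: 0.0, 7.0, 30.0, 64.0, 50.0, 39.0, 30.0, 23.0, 0.0 m³/s; ΣQ_DR = 243.0 m³/s, peak = 64.0 m³/s.
Runoff depth d = ΣQ_DR·Δt / A = 243.0 × 7200 / (97.2 km²) = 18.00 mm.
The 1-cm UH is the DRH scaled by (10 mm)/d, so U_p = 64.0 × 10/18.00 = 35.6 m³/s.

U_p ≈ 35.6 m³/s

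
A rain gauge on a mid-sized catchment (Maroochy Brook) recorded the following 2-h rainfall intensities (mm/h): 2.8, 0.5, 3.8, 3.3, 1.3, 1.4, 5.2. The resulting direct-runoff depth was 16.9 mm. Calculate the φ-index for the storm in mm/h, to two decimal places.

Only the 4 blocks with intensity above φ contribute runoff: 2.8, 3.8, 3.3, 5.2 mm/h.
Σ(I−φ)·Δt = d  ⇒  (2.8+3.8+3.3+5.2 − 4φ)·2 = 16.9
φ = (15.10 − 16.9/2) / 4 = 1.66 mm/h.

φ ≈ 1.66 mm/h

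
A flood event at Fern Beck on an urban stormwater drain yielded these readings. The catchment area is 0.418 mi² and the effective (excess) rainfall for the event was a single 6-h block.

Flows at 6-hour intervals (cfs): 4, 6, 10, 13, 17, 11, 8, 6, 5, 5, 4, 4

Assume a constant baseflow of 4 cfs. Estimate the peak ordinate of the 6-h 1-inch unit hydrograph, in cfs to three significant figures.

Direct runoff: 0.0, 2.0, 6.0, 9.0, 13.0, 7.0, 4.0, 2.0, 1.0, 1.0, 0.0, 0.0 cfs; ΣQ_DR = 45.00 cfs, peak = 13.0 cfs.
Runoff depth d = ΣQ_DR·Δt / A = 45.00 × 21600 / (0.418 mi²) = 1.001 in.
The 1-inch UH is the DRH scaled by (1 in)/d, so U_p = 13.0 × 1/1.001 = 13.0 cfs.

U_p ≈ 13.0 cfs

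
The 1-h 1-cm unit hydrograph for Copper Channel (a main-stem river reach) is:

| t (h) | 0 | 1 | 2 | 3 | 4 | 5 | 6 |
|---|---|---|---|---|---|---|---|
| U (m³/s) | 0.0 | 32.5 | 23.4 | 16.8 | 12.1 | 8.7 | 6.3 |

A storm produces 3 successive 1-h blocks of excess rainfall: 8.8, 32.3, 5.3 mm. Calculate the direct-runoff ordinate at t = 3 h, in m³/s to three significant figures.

Q ≈ 108 m³/s

By discrete convolution, Q_j = Σ (P_i / 10 mm) · U_{j−i}.
At t = 3 h (j=3): Q = (8.8/10)·16.8 + (32.3/10)·23.4 + (5.3/10)·32.5 = 108 m³/s.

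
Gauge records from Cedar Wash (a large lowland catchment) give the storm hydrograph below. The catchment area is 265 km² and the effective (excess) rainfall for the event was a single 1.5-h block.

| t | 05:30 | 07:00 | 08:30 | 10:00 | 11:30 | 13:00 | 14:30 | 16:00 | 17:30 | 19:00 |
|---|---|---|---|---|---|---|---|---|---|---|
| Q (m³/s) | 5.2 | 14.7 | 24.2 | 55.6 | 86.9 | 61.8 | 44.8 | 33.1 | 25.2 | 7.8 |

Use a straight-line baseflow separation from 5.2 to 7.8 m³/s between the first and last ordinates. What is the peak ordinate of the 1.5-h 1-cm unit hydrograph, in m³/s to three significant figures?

U_p ≈ 134 m³/s

Direct runoff: 0.00, 9.21, 18.42, 49.53, 80.54, 55.16, 37.87, 25.88, 17.69, 0.00 m³/s; ΣQ_DR = 294.3 m³/s, peak = 80.54 m³/s.
Runoff depth d = ΣQ_DR·Δt / A = 294.3 × 5400 / (265 km²) = 5.997 mm.
The 1-cm UH is the DRH scaled by (10 mm)/d, so U_p = 80.54 × 10/5.997 = 134 m³/s.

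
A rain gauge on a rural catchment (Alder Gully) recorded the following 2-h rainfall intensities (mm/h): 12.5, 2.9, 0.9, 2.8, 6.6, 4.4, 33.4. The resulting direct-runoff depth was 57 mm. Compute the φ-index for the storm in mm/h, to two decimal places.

Only the 2 blocks with intensity above φ contribute runoff: 12.5, 33.4 mm/h.
Σ(I−φ)·Δt = d  ⇒  (12.5+33.4 − 2φ)·2 = 57
φ = (45.90 − 57/2) / 2 = 8.70 mm/h.

φ ≈ 8.70 mm/h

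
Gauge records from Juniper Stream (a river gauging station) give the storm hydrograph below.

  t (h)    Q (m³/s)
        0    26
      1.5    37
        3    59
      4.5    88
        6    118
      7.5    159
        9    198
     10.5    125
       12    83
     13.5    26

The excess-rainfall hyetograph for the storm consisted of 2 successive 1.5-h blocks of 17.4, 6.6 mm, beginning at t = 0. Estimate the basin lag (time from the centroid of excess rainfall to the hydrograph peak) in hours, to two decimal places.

Centroid of excess rainfall: t_c = Σ P_i·t̄_i / ΣP_i = 1.1625 h (block centres at 0.75, 2.25 h).
Hydrograph peak occurs at t = 9 h, so basin lag t_L = 9 − 1.1625 = 7.84 h.

t_L ≈ 7.84 h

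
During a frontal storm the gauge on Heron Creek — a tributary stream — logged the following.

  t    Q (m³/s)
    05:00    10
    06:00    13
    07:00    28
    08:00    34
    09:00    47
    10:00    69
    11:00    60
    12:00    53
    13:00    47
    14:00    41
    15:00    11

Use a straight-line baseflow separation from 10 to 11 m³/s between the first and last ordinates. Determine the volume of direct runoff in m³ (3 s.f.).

V ≈ 1.07 × 10^6 m³

Direct-runoff ordinates (Q − Q_b): 0.00, 2.90, 17.80, 23.70, 36.60, 58.50, 49.40, 42.30, 36.20, 30.10, 0.00 m³/s.
ΣQ_DR = 297.5 m³/s.
With Δt = 1 h = 3600 s, V = ΣQ_DR · Δt = 297.5 × 3600 = 1.07 × 10^6 m³.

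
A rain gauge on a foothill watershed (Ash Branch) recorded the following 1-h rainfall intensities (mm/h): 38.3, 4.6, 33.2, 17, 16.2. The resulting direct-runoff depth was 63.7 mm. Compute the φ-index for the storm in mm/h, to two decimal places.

Only the 4 blocks with intensity above φ contribute runoff: 38.3, 33.2, 17, 16.2 mm/h.
Σ(I−φ)·Δt = d  ⇒  (38.3+33.2+17+16.2 − 4φ)·1 = 63.7
φ = (104.7 − 63.7/1) / 4 = 10.25 mm/h.

φ ≈ 10.25 mm/h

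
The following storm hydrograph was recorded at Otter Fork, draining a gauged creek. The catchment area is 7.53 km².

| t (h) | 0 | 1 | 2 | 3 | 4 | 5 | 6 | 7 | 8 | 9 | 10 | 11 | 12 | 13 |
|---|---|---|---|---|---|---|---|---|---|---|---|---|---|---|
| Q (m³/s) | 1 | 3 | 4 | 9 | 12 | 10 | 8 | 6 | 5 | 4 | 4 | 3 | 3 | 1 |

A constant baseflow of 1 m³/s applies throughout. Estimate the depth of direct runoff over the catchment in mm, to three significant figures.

d ≈ 28.2 mm

Direct runoff: 0.0, 2.0, 3.0, 8.0, 11.0, 9.0, 7.0, 5.0, 4.0, 3.0, 3.0, 2.0, 2.0, 0.0 m³/s; ΣQ_DR = 59.00 m³/s.
V = ΣQ_DR · Δt = 59.00 × 3600 s = 2.124 × 10^5 m³.
Over A = 7.53 km², depth = V / A = 28.2 mm.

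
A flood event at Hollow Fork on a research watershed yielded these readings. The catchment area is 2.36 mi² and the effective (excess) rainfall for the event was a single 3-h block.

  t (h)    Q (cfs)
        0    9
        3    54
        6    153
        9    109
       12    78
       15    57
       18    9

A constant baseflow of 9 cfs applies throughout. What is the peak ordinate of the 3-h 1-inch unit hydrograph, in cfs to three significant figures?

Direct runoff: 0.0, 45.0, 144.0, 100.0, 69.0, 48.0, 0.0 cfs; ΣQ_DR = 406.0 cfs, peak = 144.0 cfs.
Runoff depth d = ΣQ_DR·Δt / A = 406.0 × 10800 / (2.36 mi²) = 0.7997 in.
The 1-inch UH is the DRH scaled by (1 in)/d, so U_p = 144.0 × 1/0.7997 = 180 cfs.

U_p ≈ 180 cfs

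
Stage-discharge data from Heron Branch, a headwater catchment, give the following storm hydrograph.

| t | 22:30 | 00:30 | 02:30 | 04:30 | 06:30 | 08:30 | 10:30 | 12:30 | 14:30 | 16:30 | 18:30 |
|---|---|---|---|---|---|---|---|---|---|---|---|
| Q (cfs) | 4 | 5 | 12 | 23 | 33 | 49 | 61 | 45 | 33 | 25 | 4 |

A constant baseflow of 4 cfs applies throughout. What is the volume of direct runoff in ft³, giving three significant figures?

V ≈ 1.80 × 10^6 ft³

Direct-runoff ordinates (Q − Q_b): 0.0, 1.0, 8.0, 19.0, 29.0, 45.0, 57.0, 41.0, 29.0, 21.0, 0.0 cfs.
ΣQ_DR = 250.0 cfs.
With Δt = 2 h = 7200 s, V = ΣQ_DR · Δt = 250.0 × 7200 = 1.80 × 10^6 ft³.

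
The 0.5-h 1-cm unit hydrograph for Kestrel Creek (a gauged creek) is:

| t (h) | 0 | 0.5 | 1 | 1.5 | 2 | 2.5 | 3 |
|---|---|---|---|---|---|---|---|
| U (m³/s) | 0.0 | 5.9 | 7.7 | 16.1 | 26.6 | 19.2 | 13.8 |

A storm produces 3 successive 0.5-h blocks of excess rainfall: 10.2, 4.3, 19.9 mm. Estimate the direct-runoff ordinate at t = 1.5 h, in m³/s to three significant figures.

Q ≈ 31.5 m³/s

By discrete convolution, Q_j = Σ (P_i / 10 mm) · U_{j−i}.
At t = 1.5 h (j=3): Q = (10.2/10)·16.1 + (4.3/10)·7.7 + (19.9/10)·5.9 = 31.5 m³/s.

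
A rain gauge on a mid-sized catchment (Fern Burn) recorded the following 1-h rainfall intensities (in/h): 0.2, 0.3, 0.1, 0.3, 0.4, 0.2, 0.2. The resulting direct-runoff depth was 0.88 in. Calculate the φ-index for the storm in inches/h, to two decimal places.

φ ≈ 0.12 in/h

Only the 6 blocks with intensity above φ contribute runoff: 0.2, 0.3, 0.3, 0.4, 0.2, 0.2 in/h.
Σ(I−φ)·Δt = d  ⇒  (0.2+0.3+0.3+0.4+0.2+0.2 − 6φ)·1 = 0.88
φ = (1.600 − 0.88/1) / 6 = 0.12 in/h.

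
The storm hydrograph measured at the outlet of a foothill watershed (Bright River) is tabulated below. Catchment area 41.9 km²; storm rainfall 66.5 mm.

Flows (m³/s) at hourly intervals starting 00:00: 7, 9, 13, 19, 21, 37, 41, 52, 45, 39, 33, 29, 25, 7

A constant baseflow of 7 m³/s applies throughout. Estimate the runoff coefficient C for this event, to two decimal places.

C ≈ 0.36

ΣQ_DR = 279.0 m³/s; V = ΣQ_DR·Δt = 1.004 × 10^6 m³.
Runoff depth d = V / A = 23.97 mm.
C = d / P = 23.97 / 66.5 = 0.36.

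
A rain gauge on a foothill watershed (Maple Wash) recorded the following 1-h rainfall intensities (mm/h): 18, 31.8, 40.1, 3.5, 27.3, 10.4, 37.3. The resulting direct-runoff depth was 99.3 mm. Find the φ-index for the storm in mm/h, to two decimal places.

φ ≈ 11.04 mm/h

Only the 5 blocks with intensity above φ contribute runoff: 18, 31.8, 40.1, 27.3, 37.3 mm/h.
Σ(I−φ)·Δt = d  ⇒  (18+31.8+40.1+27.3+37.3 − 5φ)·1 = 99.3
φ = (154.5 − 99.3/1) / 5 = 11.04 mm/h.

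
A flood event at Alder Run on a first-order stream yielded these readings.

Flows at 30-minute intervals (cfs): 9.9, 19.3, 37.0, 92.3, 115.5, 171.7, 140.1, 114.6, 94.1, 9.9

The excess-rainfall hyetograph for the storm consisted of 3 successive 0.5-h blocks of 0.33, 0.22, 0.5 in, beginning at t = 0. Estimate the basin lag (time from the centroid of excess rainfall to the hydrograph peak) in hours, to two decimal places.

t_L ≈ 1.67 h

Centroid of excess rainfall: t_c = Σ P_i·t̄_i / ΣP_i = 0.8310 h (block centres at 0.25, 0.75, 1.25 h).
Hydrograph peak occurs at t = 2.5 h, so basin lag t_L = 2.5 − 0.8310 = 1.67 h.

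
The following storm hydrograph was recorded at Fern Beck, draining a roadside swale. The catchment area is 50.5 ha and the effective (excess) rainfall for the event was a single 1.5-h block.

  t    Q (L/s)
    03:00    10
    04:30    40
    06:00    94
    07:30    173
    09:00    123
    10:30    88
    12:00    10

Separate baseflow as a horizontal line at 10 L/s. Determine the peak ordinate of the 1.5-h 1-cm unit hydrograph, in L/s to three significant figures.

U_p ≈ 326 L/s

Direct runoff: 0.0, 30.0, 84.0, 163.0, 113.0, 78.0, 0.0 L/s; ΣQ_DR = 468.0 L/s, peak = 163.0 L/s.
Runoff depth d = ΣQ_DR·Δt / A = 468.0 × 5400 / (50.5 ha) = 5.004 mm.
The 1-cm UH is the DRH scaled by (10 mm)/d, so U_p = 163.0 × 10/5.004 = 326 L/s.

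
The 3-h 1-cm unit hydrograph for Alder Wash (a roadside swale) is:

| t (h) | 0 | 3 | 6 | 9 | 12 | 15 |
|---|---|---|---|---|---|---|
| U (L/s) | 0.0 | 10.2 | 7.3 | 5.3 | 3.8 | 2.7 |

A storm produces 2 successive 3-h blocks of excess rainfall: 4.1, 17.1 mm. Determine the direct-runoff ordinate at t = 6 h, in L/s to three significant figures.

Q ≈ 20.4 L/s

By discrete convolution, Q_j = Σ (P_i / 10 mm) · U_{j−i}.
At t = 6 h (j=2): Q = (4.1/10)·7.3 + (17.1/10)·10.2 = 20.4 L/s.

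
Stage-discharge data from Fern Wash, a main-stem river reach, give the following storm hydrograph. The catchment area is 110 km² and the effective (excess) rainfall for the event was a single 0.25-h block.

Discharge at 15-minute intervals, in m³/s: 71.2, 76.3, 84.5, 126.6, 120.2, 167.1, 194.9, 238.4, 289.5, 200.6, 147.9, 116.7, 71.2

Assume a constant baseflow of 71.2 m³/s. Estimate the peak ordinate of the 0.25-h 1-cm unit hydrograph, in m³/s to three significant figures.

U_p ≈ 272 m³/s

Direct runoff: 0.0, 5.1, 13.3, 55.4, 49.0, 95.9, 123.7, 167.2, 218.3, 129.4, 76.7, 45.5, 0.0 m³/s; ΣQ_DR = 979.5 m³/s, peak = 218.3 m³/s.
Runoff depth d = ΣQ_DR·Δt / A = 979.5 × 900 / (110 km²) = 8.014 mm.
The 1-cm UH is the DRH scaled by (10 mm)/d, so U_p = 218.3 × 10/8.014 = 272 m³/s.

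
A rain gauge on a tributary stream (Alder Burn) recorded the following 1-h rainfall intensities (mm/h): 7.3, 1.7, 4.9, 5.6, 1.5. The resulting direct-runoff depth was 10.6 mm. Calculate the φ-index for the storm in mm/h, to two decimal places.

φ ≈ 2.40 mm/h

Only the 3 blocks with intensity above φ contribute runoff: 7.3, 4.9, 5.6 mm/h.
Σ(I−φ)·Δt = d  ⇒  (7.3+4.9+5.6 − 3φ)·1 = 10.6
φ = (17.80 − 10.6/1) / 3 = 2.40 mm/h.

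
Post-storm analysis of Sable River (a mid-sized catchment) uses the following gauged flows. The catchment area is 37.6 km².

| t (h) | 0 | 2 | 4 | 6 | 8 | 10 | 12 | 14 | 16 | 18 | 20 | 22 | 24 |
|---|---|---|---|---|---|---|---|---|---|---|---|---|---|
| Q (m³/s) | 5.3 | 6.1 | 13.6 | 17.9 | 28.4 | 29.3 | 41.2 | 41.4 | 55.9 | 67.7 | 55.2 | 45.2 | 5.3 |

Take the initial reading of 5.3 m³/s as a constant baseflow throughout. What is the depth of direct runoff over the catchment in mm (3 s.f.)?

d ≈ 65.8 mm

Direct runoff: 0.0, 0.8, 8.3, 12.6, 23.1, 24.0, 35.9, 36.1, 50.6, 62.4, 49.9, 39.9, 0.0 m³/s; ΣQ_DR = 343.6 m³/s.
V = ΣQ_DR · Δt = 343.6 × 7200 s = 2.474 × 10^6 m³.
Over A = 37.6 km², depth = V / A = 65.8 mm.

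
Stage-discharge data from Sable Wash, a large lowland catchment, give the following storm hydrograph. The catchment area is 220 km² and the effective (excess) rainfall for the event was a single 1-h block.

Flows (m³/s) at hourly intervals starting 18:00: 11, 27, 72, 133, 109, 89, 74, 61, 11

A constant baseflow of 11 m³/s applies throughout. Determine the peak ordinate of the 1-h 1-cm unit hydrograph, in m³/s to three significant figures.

U_p ≈ 153 m³/s

Direct runoff: 0.0, 16.0, 61.0, 122.0, 98.0, 78.0, 63.0, 50.0, 0.0 m³/s; ΣQ_DR = 488.0 m³/s, peak = 122.0 m³/s.
Runoff depth d = ΣQ_DR·Δt / A = 488.0 × 3600 / (220 km²) = 7.985 mm.
The 1-cm UH is the DRH scaled by (10 mm)/d, so U_p = 122.0 × 10/7.985 = 153 m³/s.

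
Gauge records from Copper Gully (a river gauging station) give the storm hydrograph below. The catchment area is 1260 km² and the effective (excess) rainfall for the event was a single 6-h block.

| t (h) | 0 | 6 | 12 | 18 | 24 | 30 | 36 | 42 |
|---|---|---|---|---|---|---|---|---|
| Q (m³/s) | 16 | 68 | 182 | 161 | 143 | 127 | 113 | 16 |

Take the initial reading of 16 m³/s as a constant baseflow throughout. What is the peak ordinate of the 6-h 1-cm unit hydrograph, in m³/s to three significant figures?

Direct runoff: 0.0, 52.0, 166.0, 145.0, 127.0, 111.0, 97.0, 0.0 m³/s; ΣQ_DR = 698.0 m³/s, peak = 166.0 m³/s.
Runoff depth d = ΣQ_DR·Δt / A = 698.0 × 21600 / (1260 km²) = 11.97 mm.
The 1-cm UH is the DRH scaled by (10 mm)/d, so U_p = 166.0 × 10/11.97 = 139 m³/s.

U_p ≈ 139 m³/s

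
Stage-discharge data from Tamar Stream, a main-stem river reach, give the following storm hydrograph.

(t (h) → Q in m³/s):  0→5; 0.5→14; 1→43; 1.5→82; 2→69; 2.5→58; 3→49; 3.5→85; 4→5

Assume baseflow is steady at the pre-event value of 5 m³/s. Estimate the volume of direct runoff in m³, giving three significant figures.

Direct-runoff ordinates (Q − Q_b): 0.0, 9.0, 38.0, 77.0, 64.0, 53.0, 44.0, 80.0, 0.0 m³/s.
ΣQ_DR = 365.0 m³/s.
With Δt = 0.5 h = 1800 s, V = ΣQ_DR · Δt = 365.0 × 1800 = 6.57 × 10^5 m³.

V ≈ 6.57 × 10^5 m³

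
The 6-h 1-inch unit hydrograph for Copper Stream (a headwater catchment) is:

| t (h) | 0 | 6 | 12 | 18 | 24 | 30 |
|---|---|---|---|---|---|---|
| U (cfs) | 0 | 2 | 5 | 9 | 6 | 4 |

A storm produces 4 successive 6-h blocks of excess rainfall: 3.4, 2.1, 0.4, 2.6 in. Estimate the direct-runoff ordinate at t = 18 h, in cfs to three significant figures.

Q ≈ 41.9 cfs

By discrete convolution, Q_j = Σ (P_i / 1 in) · U_{j−i}.
At t = 18 h (j=3): Q = (3.4/1)·9 + (2.1/1)·5 + (0.4/1)·2 + (2.6/1)·0 = 41.9 cfs.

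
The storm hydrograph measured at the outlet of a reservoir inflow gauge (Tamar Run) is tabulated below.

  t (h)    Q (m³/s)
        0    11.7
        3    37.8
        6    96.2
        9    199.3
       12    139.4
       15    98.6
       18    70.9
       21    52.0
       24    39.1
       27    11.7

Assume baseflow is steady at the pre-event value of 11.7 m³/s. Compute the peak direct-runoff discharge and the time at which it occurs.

Q_p = 187.6 m³/s at t = 9 h

Subtracting baseflow gives direct-runoff ordinates: 0.0, 26.1, 84.5, 187.6, 127.7, 86.9, 59.2, 40.3, 27.4, 0.0 m³/s.
The maximum is 187.6 m³/s, occurring at the reading for t = 9 h.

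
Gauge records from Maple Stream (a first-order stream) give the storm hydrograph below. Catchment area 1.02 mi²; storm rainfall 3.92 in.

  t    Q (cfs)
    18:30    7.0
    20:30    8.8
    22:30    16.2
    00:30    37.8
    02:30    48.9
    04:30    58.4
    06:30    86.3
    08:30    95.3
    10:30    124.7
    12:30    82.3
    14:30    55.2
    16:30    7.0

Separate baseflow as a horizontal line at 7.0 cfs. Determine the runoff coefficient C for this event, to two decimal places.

C ≈ 0.42

ΣQ_DR = 543.9 cfs; V = ΣQ_DR·Δt = 3.916 × 10^6 ft³.
Runoff depth d = V / A = 1.653 in.
C = d / P = 1.653 / 3.92 = 0.42.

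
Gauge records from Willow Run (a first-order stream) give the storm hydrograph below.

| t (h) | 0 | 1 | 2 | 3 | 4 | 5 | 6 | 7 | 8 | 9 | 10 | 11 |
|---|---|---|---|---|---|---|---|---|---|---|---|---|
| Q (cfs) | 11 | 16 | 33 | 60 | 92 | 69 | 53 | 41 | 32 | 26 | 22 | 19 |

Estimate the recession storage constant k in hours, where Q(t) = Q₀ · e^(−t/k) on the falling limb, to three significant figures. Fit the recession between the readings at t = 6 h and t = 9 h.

k ≈ 4.21 h

On the falling limb, Q drops from 53 to 26 cfs between t = 6 h and t = 9 h (Δt = 3 h).
k = −Δt / ln(Q₂/Q₁) = −3 / ln(26/53) = 4.21 h.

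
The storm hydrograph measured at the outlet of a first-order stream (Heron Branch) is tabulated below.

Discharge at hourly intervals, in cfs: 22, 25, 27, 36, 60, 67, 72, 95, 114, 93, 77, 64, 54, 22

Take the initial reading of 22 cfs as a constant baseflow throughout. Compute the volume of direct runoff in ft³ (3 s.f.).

V ≈ 1.87 × 10^6 ft³

Direct-runoff ordinates (Q − Q_b): 0.0, 3.0, 5.0, 14.0, 38.0, 45.0, 50.0, 73.0, 92.0, 71.0, 55.0, 42.0, 32.0, 0.0 cfs.
ΣQ_DR = 520.0 cfs.
With Δt = 1 h = 3600 s, V = ΣQ_DR · Δt = 520.0 × 3600 = 1.87 × 10^6 ft³.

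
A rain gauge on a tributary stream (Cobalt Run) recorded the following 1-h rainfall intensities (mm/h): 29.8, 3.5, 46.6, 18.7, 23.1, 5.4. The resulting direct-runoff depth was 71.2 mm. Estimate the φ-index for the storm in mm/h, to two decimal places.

Only the 4 blocks with intensity above φ contribute runoff: 29.8, 46.6, 18.7, 23.1 mm/h.
Σ(I−φ)·Δt = d  ⇒  (29.8+46.6+18.7+23.1 − 4φ)·1 = 71.2
φ = (118.2 − 71.2/1) / 4 = 11.75 mm/h.

φ ≈ 11.75 mm/h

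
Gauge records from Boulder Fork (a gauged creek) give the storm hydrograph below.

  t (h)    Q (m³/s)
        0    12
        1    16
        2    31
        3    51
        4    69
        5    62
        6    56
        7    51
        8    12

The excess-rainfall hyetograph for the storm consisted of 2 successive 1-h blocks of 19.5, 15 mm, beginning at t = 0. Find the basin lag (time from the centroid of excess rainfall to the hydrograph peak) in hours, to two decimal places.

Centroid of excess rainfall: t_c = Σ P_i·t̄_i / ΣP_i = 0.9348 h (block centres at 0.5, 1.5 h).
Hydrograph peak occurs at t = 4 h, so basin lag t_L = 4 − 0.9348 = 3.07 h.

t_L ≈ 3.07 h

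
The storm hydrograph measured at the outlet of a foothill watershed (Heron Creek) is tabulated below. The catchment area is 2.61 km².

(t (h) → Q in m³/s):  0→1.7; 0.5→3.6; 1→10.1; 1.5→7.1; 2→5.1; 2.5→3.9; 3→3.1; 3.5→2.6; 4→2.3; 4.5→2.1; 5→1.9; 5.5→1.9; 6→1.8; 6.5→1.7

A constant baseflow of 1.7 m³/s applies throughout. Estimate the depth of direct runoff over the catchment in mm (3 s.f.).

Direct runoff: 0.0, 1.9, 8.4, 5.4, 3.4, 2.2, 1.4, 0.9, 0.6, 0.4, 0.2, 0.2, 0.1, 0.0 m³/s; ΣQ_DR = 25.10 m³/s.
V = ΣQ_DR · Δt = 25.10 × 1800 s = 45180 m³.
Over A = 2.61 km², depth = V / A = 17.3 mm.

d ≈ 17.3 mm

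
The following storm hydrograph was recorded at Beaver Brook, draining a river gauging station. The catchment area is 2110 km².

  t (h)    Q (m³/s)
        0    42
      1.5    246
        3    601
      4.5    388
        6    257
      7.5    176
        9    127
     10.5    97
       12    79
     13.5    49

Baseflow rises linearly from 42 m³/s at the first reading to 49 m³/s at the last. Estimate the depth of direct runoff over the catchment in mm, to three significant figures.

d ≈ 4.11 mm

Direct runoff: 0.00, 203.22, 557.44, 343.67, 211.89, 130.11, 80.33, 49.56, 30.78, 0.00 m³/s; ΣQ_DR = 1607 m³/s.
V = ΣQ_DR · Δt = 1607 × 5400 s = 8.678 × 10^6 m³.
Over A = 2110 km², depth = V / A = 4.11 mm.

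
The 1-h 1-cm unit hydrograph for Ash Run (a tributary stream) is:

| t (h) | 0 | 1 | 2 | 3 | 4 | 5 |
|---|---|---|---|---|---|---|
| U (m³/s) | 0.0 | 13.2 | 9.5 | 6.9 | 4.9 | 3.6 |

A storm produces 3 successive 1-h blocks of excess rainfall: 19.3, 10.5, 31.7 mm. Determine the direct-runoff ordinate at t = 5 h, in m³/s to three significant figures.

Q ≈ 34.0 m³/s

By discrete convolution, Q_j = Σ (P_i / 10 mm) · U_{j−i}.
At t = 5 h (j=5): Q = (19.3/10)·3.6 + (10.5/10)·4.9 + (31.7/10)·6.9 = 34.0 m³/s.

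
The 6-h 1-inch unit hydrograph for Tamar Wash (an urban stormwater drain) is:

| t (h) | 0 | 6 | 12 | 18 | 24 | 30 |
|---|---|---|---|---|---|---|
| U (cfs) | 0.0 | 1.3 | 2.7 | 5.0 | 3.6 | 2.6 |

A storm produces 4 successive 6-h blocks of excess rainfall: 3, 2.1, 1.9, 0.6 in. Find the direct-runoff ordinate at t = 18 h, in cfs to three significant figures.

Q ≈ 23.1 cfs

By discrete convolution, Q_j = Σ (P_i / 1 in) · U_{j−i}.
At t = 18 h (j=3): Q = (3/1)·5.0 + (2.1/1)·2.7 + (1.9/1)·1.3 + (0.6/1)·0.0 = 23.1 cfs.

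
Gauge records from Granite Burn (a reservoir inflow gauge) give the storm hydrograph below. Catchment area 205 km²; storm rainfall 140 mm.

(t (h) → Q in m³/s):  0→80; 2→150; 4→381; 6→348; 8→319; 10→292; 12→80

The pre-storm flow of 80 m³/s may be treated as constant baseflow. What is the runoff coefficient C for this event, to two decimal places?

C ≈ 0.27

ΣQ_DR = 1090 m³/s; V = ΣQ_DR·Δt = 7.848 × 10^6 m³.
Runoff depth d = V / A = 38.28 mm.
C = d / P = 38.28 / 140 = 0.27.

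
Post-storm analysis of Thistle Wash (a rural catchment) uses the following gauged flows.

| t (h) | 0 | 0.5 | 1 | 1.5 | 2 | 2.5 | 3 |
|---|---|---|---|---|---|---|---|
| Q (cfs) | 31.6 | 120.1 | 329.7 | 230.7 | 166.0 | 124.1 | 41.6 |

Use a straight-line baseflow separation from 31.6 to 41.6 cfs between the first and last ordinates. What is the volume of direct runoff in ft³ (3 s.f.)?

V ≈ 1.42 × 10^6 ft³

Direct-runoff ordinates (Q − Q_b): 0.00, 86.83, 294.77, 194.10, 127.73, 84.17, 0.00 cfs.
ΣQ_DR = 787.6 cfs.
With Δt = 0.5 h = 1800 s, V = ΣQ_DR · Δt = 787.6 × 1800 = 1.42 × 10^6 ft³.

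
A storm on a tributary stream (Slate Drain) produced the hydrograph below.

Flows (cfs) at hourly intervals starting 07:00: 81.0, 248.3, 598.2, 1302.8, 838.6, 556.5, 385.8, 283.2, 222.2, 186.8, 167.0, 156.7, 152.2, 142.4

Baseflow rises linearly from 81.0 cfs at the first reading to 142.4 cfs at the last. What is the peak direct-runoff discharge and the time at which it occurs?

Subtracting baseflow gives direct-runoff ordinates: 0.00, 162.58, 507.75, 1207.63, 738.71, 451.88, 276.46, 169.14, 103.42, 63.29, 38.77, 23.75, 14.52, 0.00 cfs.
The maximum is 1207.63 cfs, occurring at the reading for t = 10:00.

Q_p = 1207.63 cfs at t = 10:00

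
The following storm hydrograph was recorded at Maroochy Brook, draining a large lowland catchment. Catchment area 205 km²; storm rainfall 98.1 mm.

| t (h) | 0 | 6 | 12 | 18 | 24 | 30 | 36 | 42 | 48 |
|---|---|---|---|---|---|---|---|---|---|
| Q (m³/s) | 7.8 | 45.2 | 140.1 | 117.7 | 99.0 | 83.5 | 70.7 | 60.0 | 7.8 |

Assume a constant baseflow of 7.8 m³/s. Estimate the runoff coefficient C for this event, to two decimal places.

C ≈ 0.60

ΣQ_DR = 561.6 m³/s; V = ΣQ_DR·Δt = 1.213 × 10^7 m³.
Runoff depth d = V / A = 59.17 mm.
C = d / P = 59.17 / 98.1 = 0.60.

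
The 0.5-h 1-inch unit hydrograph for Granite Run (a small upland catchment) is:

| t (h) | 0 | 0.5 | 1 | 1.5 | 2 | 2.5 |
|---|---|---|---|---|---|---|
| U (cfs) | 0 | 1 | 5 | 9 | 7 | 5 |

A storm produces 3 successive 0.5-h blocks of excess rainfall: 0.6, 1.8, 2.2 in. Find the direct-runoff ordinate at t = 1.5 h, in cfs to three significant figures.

Q ≈ 16.6 cfs

By discrete convolution, Q_j = Σ (P_i / 1 in) · U_{j−i}.
At t = 1.5 h (j=3): Q = (0.6/1)·9 + (1.8/1)·5 + (2.2/1)·1 = 16.6 cfs.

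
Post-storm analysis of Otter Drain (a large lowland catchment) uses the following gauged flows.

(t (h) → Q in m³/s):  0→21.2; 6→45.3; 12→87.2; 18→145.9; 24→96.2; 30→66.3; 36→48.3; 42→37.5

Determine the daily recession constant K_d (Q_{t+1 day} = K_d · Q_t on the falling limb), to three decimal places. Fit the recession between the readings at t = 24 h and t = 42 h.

K_d ≈ 0.285

Between t = 24 h and t = 42 h the flow falls from 96.2 to 37.5 m³/s over 3×6 h = 18 h.
Per-interval ratio K = (37.5/96.2)^(1/3) = 0.7305; K_d = K^(24/6) = 0.285.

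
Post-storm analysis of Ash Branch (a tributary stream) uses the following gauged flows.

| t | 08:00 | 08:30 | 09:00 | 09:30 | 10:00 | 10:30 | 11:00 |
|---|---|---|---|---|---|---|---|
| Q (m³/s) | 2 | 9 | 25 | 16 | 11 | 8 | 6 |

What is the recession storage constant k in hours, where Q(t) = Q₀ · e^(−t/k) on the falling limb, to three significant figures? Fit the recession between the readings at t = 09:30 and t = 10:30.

On the falling limb, Q drops from 16 to 8 m³/s between t = 09:30 and t = 10:30 (Δt = 1 h).
k = −Δt / ln(Q₂/Q₁) = −1 / ln(8/16) = 1.44 h.

k ≈ 1.44 h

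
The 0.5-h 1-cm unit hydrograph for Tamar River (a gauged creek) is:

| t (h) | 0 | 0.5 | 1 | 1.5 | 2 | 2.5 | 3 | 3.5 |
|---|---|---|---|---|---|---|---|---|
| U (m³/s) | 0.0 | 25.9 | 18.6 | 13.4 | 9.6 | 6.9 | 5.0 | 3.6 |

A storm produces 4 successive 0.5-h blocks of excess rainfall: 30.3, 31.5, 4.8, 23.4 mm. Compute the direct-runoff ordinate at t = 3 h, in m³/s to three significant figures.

By discrete convolution, Q_j = Σ (P_i / 10 mm) · U_{j−i}.
At t = 3 h (j=6): Q = (30.3/10)·5.0 + (31.5/10)·6.9 + (4.8/10)·9.6 + (23.4/10)·13.4 = 72.8 m³/s.

Q ≈ 72.8 m³/s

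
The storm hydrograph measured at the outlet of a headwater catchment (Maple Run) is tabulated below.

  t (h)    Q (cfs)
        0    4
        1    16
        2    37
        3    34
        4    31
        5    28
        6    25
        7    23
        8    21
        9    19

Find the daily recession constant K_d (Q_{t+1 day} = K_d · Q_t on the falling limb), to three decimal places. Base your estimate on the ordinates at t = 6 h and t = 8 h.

Between t = 6 h and t = 8 h the flow falls from 25 to 21 cfs over 2×1 h = 2 h.
Per-interval ratio K = (21/25)^(1/2) = 0.9165; K_d = K^(24/1) = 0.123.

K_d ≈ 0.123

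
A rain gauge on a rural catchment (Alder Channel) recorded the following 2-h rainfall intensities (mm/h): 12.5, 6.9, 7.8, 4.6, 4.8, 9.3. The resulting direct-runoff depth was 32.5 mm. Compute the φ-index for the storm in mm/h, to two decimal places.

Only the 4 blocks with intensity above φ contribute runoff: 12.5, 6.9, 7.8, 9.3 mm/h.
Σ(I−φ)·Δt = d  ⇒  (12.5+6.9+7.8+9.3 − 4φ)·2 = 32.5
φ = (36.50 − 32.5/2) / 4 = 5.06 mm/h.

φ ≈ 5.06 mm/h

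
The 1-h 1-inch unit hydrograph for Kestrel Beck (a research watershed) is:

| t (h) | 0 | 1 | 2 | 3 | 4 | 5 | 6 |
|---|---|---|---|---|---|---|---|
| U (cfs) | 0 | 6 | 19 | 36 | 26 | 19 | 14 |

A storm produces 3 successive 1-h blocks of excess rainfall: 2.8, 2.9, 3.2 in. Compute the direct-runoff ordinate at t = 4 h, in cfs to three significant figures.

Q ≈ 238 cfs

By discrete convolution, Q_j = Σ (P_i / 1 in) · U_{j−i}.
At t = 4 h (j=4): Q = (2.8/1)·26 + (2.9/1)·36 + (3.2/1)·19 = 238 cfs.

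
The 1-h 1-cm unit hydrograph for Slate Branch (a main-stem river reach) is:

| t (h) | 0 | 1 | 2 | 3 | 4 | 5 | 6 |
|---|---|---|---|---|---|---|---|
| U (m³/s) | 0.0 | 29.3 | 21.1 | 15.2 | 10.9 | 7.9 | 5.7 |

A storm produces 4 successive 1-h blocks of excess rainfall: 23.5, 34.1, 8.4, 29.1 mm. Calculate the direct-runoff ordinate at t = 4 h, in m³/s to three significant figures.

Q ≈ 180 m³/s

By discrete convolution, Q_j = Σ (P_i / 10 mm) · U_{j−i}.
At t = 4 h (j=4): Q = (23.5/10)·10.9 + (34.1/10)·15.2 + (8.4/10)·21.1 + (29.1/10)·29.3 = 180 m³/s.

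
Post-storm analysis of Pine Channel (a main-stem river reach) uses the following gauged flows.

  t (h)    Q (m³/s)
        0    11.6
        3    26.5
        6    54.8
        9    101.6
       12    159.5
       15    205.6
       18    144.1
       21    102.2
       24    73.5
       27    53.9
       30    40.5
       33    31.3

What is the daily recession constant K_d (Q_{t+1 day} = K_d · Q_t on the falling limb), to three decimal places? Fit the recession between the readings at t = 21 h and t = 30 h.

Between t = 21 h and t = 30 h the flow falls from 102.2 to 40.5 m³/s over 3×3 h = 9 h.
Per-interval ratio K = (40.5/102.2)^(1/3) = 0.7345; K_d = K^(24/3) = 0.085.

K_d ≈ 0.085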